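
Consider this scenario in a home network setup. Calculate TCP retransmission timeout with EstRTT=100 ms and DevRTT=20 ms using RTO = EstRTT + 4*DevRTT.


Given: EstRTT = 100 ms, DevRTT = 20 ms
Timeout = EstRTT + 4 * DevRTT
4 * DevRTT = 4 * 20 = 80
Timeout = 100 + 80 = 180 ms

180


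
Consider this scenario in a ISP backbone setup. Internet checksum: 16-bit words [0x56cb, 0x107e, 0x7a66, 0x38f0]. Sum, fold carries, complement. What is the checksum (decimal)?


Given words: [0x56cb, 0x107e, 0x7a66, 0x38f0]
Step 1: Sum all words
Raw sum = 22219 + 4222 + 31334 + 14576 = 72351
Step 2: Fold carry: (6815 + 1) = 6816
One's complement = ~6816 & 0xFFFF = 58719

58719


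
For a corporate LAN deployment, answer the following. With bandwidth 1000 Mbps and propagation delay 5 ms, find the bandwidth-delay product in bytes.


Given: bandwidth = 1000 Mbps, delay = 5 ms
BDP in bits = 1000 * 10^6 * 5 / 1000
BDP in bits = 5000000
BDP in bytes = 5000000 / 8 = 625000

625000


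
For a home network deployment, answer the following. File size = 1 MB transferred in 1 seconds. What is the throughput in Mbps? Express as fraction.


Given: file = 1 MB, time = 1 s
File in Mb = 1 * 8 = 8 Mb
Throughput = 8 / 1 Mbps
Throughput = 8 Mbps

8


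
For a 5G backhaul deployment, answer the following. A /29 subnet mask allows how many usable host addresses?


Given: subnet mask /29
Host bits = 32 - 29 = 3
Total addresses = 2^3 = 8
Usable hosts = 8 - 2 (network + broadcast) = 6

6


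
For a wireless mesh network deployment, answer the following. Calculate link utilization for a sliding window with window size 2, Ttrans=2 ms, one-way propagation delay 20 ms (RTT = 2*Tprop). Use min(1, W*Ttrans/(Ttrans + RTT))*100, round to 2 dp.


Given: W = 2, Ttrans = 2 ms, RTT = 40 ms (= 2 * Tprop, Tprop = 20 ms)
Cycle time = Ttrans + RTT = 2 + 40 = 42 ms (first packet sent until its ACK returns)
W * Ttrans = 2 * 2 = 4 ms of sending per cycle
W * Ttrans / (Ttrans + RTT) = 4 / 42 = 0.095238
U = min(1, 0.095238) = 0.095238
U% = 9.52%

9.52


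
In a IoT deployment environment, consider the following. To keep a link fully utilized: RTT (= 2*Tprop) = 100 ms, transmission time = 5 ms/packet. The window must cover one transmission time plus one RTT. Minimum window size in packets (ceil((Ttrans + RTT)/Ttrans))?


Given: Ttrans = 5 ms, RTT = 100 ms (= 2 * Tprop, Tprop = 50 ms)
Time until first ACK returns = Ttrans + RTT = 5 + 100 = 105 ms
Need W * Ttrans >= Ttrans + RTT  ->  W >= (Ttrans + RTT) / Ttrans
(Ttrans + RTT) / Ttrans = 105 / 5 = 21
W_min = ceil(21) = 21

21


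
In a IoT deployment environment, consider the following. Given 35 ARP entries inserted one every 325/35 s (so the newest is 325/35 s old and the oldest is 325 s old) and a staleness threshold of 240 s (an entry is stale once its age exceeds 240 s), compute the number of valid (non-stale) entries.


Ages are k * 325/35 s for k = 1..35 (spacing = 9.2857 s).
Entry k is valid iff k * 325/35 <= 240 iff k <= 35 * 240 / 325 = 25.8462
n_valid = floor(25.8462) = 25
(n_stale = 35 - 25 = 10)

25


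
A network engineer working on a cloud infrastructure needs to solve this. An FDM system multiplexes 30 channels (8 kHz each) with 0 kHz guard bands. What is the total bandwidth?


Given: 30 channels, 8 kHz each, guard = 0 kHz
Channel bandwidth = 30 * 8 = 240 kHz
Guard bands = 29 gaps * 0 kHz = 0 kHz
Total = 240 + 0 = 240 kHz

240


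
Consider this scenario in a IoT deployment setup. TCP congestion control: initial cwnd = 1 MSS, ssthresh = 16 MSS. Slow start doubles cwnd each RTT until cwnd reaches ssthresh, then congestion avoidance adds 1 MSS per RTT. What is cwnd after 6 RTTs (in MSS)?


RTT 0: cwnd = 1 MSS (initial)
RTT 1: cwnd = 2 MSS (slow start, doubled)
RTT 2: cwnd = 4 MSS (slow start, doubled)
RTT 3: cwnd = 8 MSS (slow start, doubled)
RTT 4: cwnd = 16 MSS (slow start, doubled)
RTT 5: cwnd = 17 MSS (congestion avoidance, +1)
RTT 6: cwnd = 18 MSS (congestion avoidance, +1)

18


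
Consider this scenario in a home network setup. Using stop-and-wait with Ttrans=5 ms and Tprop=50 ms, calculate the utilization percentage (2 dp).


Given: Ttrans = 5 ms, Tprop = 50 ms
RTT = 2 * Tprop = 2 * 50 = 100 ms
U = Ttrans / (Ttrans + RTT)
U = 5 / (5 + 100)
U = 5 / 105 = 0.047619
U% = 4.76%

4.76


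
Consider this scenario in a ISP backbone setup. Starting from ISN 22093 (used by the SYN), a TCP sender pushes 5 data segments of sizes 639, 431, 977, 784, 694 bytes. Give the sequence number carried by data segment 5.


The SYN occupies sequence number ISN = 22093, so the first data byte is ISN + 1 = 22094.
SEQ of data segment i = (ISN + 1) + sum of payload sizes of segments 1..i-1.
Segment 1: SEQ = 22094, payload = 639 bytes
Segment 2: SEQ = 22733, payload = 431 bytes
Segment 3: SEQ = 23164, payload = 977 bytes
Segment 4: SEQ = 24141, payload = 784 bytes
Segment 5: SEQ = 24925, payload = 694 bytes
SEQ of segment 5 = 22094 + 639 + 431 + 977 + 784 = 24925

24925


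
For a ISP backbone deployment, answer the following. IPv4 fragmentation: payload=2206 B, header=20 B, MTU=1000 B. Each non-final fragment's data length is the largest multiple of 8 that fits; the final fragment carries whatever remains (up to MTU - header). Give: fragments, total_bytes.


Max data per non-final fragment = floor((MTU - header)/8)*8 = floor((1000 - 20)/8)*8 = floor(980/8)*8 = 976 B
Final fragment needs no 8-byte alignment: it can carry up to MTU - header = 980 B
Non-final fragments needed = ceil((payload - 980) / 976) = ceil(1226/976) = ceil(1.2561) = 2
Number of fragments = 2 + 1 = 3
Fragment sizes (data): 2 * 976 B + 254 B (last, 254 <= 980 OK)
Total bytes sent = payload + n_frags * header = 2206 + 3*20 = 2206 + 60 = 2266 B

3, 2266


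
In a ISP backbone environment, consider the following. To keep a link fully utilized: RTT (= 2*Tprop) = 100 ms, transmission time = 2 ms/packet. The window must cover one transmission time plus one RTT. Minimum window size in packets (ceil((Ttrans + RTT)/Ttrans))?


Given: Ttrans = 2 ms, RTT = 100 ms (= 2 * Tprop, Tprop = 50 ms)
Time until first ACK returns = Ttrans + RTT = 2 + 100 = 102 ms
Need W * Ttrans >= Ttrans + RTT  ->  W >= (Ttrans + RTT) / Ttrans
(Ttrans + RTT) / Ttrans = 102 / 2 = 51
W_min = ceil(51) = 51

51


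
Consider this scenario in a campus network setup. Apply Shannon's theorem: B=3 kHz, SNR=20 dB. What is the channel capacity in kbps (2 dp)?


Given: B = 3 kHz, SNR = 20 dB
SNR linear = 10^(20/10) = 100
1 + SNR = 101
log2(101) = 6.6582114828
C = 3 * 1000 * 6.6582114828 = 19974.6344 bps
C = 19.974634 kbps -> 19.97 kbps (2 dp)

19.97


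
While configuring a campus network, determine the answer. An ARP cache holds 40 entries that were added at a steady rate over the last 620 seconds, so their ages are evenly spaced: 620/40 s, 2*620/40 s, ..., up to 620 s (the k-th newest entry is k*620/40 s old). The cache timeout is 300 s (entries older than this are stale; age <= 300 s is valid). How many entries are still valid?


Ages are k * 620/40 s for k = 1..40 (spacing = 15.5000 s).
Entry k is valid iff k * 620/40 <= 300 iff k <= 40 * 300 / 620 = 19.3548
n_valid = floor(19.3548) = 19
(n_stale = 40 - 19 = 21)

19


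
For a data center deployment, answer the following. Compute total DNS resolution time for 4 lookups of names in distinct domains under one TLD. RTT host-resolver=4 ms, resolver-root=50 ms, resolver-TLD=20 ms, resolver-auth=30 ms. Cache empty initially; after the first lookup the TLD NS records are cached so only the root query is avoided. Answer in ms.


Lookup 1 (cold cache): local + root + TLD + auth = 4 + 50 + 20 + 30 = 104 ms
Lookups 2..4 (TLD NS cached -> skip root; new domain -> still ask TLD and auth): local + TLD + auth = 4 + 20 + 30 = 54 ms each
Remaining 3 lookups: 3 * 54 = 162 ms
Total = 104 + 162 = 266 ms

266


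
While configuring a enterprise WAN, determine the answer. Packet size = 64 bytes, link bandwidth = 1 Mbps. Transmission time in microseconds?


Given: packet = 64 bytes, bandwidth = 1 Mbps
Packet in bits = 64 * 8 = 512 bits
Bandwidth = 1 * 10^6 = 1000000 bps
Time = 512 / 1000000 seconds
Time in us = 512 * 10^6 / 1000000 = 512

512


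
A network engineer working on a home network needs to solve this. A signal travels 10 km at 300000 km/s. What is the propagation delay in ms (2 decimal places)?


Given: distance = 10 km, speed = 300000 km/s
Delay = distance / speed = 10 / 300000 seconds
Delay in ms = 10 * 1000 / 300000
Delay = 0.0333 ms
Rounded to 2 dp = 0.03 ms

0.03


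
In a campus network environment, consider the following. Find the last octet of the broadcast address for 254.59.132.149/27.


Given: IP = 254.59.132.149, prefix = /27
Host bits = 32 - 27 = 5
Network last octet = 149 AND mask = 128
Host part size = 2^5 - 1 = 31
Broadcast last octet = 128 OR 31 = 159

159


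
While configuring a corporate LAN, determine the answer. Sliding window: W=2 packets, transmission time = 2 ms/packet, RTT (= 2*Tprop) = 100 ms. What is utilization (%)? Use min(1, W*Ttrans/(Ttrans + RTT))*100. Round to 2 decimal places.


Given: W = 2, Ttrans = 2 ms, RTT = 100 ms (= 2 * Tprop, Tprop = 50 ms)
Cycle time = Ttrans + RTT = 2 + 100 = 102 ms (first packet sent until its ACK returns)
W * Ttrans = 2 * 2 = 4 ms of sending per cycle
W * Ttrans / (Ttrans + RTT) = 4 / 102 = 0.039216
U = min(1, 0.039216) = 0.039216
U% = 3.92%

3.92


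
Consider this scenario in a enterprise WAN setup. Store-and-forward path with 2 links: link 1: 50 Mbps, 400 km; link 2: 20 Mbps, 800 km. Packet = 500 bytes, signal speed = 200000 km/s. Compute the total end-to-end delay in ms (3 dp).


Packet = 500 bytes = 4000 bits. Store-and-forward: sum (t_trans + t_prop) per link.
Link 1: t_trans = 4000/(50*10^6) s = 0.0800 ms; t_prop = 400/200000 s = 2.0000 ms; subtotal = 2.0800 ms
Link 2: t_trans = 4000/(20*10^6) s = 0.2000 ms; t_prop = 800/200000 s = 4.0000 ms; subtotal = 4.2000 ms
End-to-end = 2.0800 + 4.2000 = 6.2800 ms -> 6.280 ms (3 dp)

6.280


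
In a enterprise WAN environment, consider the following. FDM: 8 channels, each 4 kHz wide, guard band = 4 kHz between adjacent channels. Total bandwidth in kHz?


Given: 8 channels, 4 kHz each, guard = 4 kHz
Channel bandwidth = 8 * 4 = 32 kHz
Guard bands = 7 gaps * 4 kHz = 28 kHz
Total = 32 + 28 = 60 kHz

60


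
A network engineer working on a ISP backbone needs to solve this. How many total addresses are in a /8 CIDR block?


Given: CIDR prefix /8
Host bits = 32 - 8 = 24
Total addresses = 2^24 = 16777216

16777216


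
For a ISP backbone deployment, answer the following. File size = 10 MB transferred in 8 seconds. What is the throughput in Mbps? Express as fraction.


Given: file = 10 MB, time = 8 s
File in Mb = 10 * 8 = 80 Mb
Throughput = 80 / 8 Mbps
Throughput = 10 Mbps

10


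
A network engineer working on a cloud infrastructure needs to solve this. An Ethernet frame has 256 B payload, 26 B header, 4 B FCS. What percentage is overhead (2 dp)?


Given: payload = 256 B, header = 26 B, trailer = 4 B
Overhead bytes = header + trailer = 26 + 4 = 30
Total frame = payload + overhead = 256 + 30 = 286
Overhead % = 30 / 286 * 100 = 10.4895% -> 10.49% (2 dp)

10.49


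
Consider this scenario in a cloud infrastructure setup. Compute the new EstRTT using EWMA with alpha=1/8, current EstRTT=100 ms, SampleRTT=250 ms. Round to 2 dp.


Given: EstRTT = 100 ms, SampleRTT = 250 ms, alpha = 1/8
New EstRTT = (1 - alpha) * EstRTT + alpha * SampleRTT
(7/8) * 100 = 87.5
(1/8) * 250 = 31.25
New EstRTT = 87.5 + 31.25 = 118.75 ms -> 118.75 ms (2 dp)

118.75


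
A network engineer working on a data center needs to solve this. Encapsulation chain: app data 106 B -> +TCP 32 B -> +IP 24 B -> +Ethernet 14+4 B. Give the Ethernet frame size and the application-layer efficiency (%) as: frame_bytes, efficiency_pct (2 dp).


TCP segment = 106 + 32 = 138 B
IP packet = 138 + 24 = 162 B
Ethernet frame = 162 + 14 + 4 = 180 B
Efficiency = app / frame = 106 / 180 = 0.588889 = 58.8889% -> 58.89% (2 dp)

180, 58.89


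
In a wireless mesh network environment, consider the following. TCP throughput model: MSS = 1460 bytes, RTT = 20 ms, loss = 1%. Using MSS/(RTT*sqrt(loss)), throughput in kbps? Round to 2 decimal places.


Given: MSS = 1460 bytes, RTT = 20 ms, loss = 1%
RTT in seconds = 20 / 1000 = 0.02
Loss rate = 1% = 0.01
sqrt(loss) = sqrt(0.01) = 0.1
Throughput (bytes/s) = 1460 / (0.02 * 0.1) = 730000.0000
Throughput (kbps) = 730000.0000 * 8 / 1000 = 5840.000000 -> 5840.00 kbps (2 dp)

5840.00


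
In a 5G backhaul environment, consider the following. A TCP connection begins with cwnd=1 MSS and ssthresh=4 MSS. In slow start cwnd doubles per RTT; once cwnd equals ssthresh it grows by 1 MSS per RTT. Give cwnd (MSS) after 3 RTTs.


RTT 0: cwnd = 1 MSS (initial)
RTT 1: cwnd = 2 MSS (slow start, doubled)
RTT 2: cwnd = 4 MSS (slow start, doubled)
RTT 3: cwnd = 5 MSS (congestion avoidance, +1)

5


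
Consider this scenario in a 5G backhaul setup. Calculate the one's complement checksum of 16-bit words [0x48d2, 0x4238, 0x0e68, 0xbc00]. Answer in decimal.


Given words: [0x48d2, 0x4238, 0x0e68, 0xbc00]
Step 1: Sum all words
Raw sum = 18642 + 16952 + 3688 + 48128 = 87410
Step 2: Fold carry: (21874 + 1) = 21875
One's complement = ~21875 & 0xFFFF = 43660

43660


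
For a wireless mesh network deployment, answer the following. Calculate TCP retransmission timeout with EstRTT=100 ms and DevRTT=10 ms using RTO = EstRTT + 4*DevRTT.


Given: EstRTT = 100 ms, DevRTT = 10 ms
Timeout = EstRTT + 4 * DevRTT
4 * DevRTT = 4 * 10 = 40
Timeout = 100 + 40 = 140 ms

140


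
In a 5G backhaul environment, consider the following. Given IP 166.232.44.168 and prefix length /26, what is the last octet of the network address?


Given: IP = 166.232.44.168, prefix = /26
Subnet mask = 255.255.255.192
Last octet of IP: 168
Last octet of mask: 192
Network last octet = 168 AND 192 = 128

128


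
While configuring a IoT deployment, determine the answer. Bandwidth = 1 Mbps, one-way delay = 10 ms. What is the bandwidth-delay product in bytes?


Given: bandwidth = 1 Mbps, delay = 10 ms
BDP in bits = 1 * 10^6 * 10 / 1000
BDP in bits = 10000
BDP in bytes = 10000 / 8 = 1250

1250


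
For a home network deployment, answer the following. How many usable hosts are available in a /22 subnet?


Given: subnet mask /22
Host bits = 32 - 22 = 10
Total addresses = 2^10 = 1024
Usable hosts = 1024 - 2 (network + broadcast) = 1022

1022


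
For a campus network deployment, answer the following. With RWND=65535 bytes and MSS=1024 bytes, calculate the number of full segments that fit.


Given: RWND = 65535 bytes, MSS = 1024 bytes
Full segments = floor(RWND / MSS)
Full segments = floor(65535 / 1024)
Full segments = floor(63.999) = 63

63


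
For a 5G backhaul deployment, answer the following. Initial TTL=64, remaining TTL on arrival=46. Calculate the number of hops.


Given: initial TTL = 64, received TTL = 46
Hops = initial TTL - received TTL
Hops = 64 - 46 = 18

18


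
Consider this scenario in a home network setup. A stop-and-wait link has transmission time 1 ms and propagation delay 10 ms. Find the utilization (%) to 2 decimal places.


Given: Ttrans = 1 ms, Tprop = 10 ms
RTT = 2 * Tprop = 2 * 10 = 20 ms
U = Ttrans / (Ttrans + RTT)
U = 1 / (1 + 20)
U = 1 / 21 = 0.047619
U% = 4.76%

4.76


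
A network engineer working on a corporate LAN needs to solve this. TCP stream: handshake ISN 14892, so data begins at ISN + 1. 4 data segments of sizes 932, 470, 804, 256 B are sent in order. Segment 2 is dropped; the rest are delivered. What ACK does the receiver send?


SYN uses sequence number 14892; first data byte = ISN + 1 = 14893.
Segment 1: SEQ = 14893, len = 932 B, covers [14893, 15824]
Segment 2: SEQ = 15825, len = 470 B, covers [15825, 16294] [LOST]
Segment 3: SEQ = 16295, len = 804 B, covers [16295, 17098]
Segment 4: SEQ = 17099, len = 256 B, covers [17099, 17354]
In-order data received: bytes [14893, 15824] (segments 1..1).
Segment 2 missing -> gap begins at byte 15825; later segments buffered out of order.
Cumulative ACK = next expected in-order byte = 14893 + 932 = 15825

15825


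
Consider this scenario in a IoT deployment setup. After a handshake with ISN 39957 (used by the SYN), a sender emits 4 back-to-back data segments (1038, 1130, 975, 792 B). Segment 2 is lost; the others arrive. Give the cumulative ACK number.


SYN uses sequence number 39957; first data byte = ISN + 1 = 39958.
Segment 1: SEQ = 39958, len = 1038 B, covers [39958, 40995]
Segment 2: SEQ = 40996, len = 1130 B, covers [40996, 42125] [LOST]
Segment 3: SEQ = 42126, len = 975 B, covers [42126, 43100]
Segment 4: SEQ = 43101, len = 792 B, covers [43101, 43892]
In-order data received: bytes [39958, 40995] (segments 1..1).
Segment 2 missing -> gap begins at byte 40996; later segments buffered out of order.
Cumulative ACK = next expected in-order byte = 39958 + 1038 = 40996

40996


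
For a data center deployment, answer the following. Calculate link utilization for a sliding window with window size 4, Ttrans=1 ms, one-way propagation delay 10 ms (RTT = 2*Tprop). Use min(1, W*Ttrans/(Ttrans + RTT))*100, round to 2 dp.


Given: W = 4, Ttrans = 1 ms, RTT = 20 ms (= 2 * Tprop, Tprop = 10 ms)
Cycle time = Ttrans + RTT = 1 + 20 = 21 ms (first packet sent until its ACK returns)
W * Ttrans = 4 * 1 = 4 ms of sending per cycle
W * Ttrans / (Ttrans + RTT) = 4 / 21 = 0.190476
U = min(1, 0.190476) = 0.190476
U% = 19.05%

19.05


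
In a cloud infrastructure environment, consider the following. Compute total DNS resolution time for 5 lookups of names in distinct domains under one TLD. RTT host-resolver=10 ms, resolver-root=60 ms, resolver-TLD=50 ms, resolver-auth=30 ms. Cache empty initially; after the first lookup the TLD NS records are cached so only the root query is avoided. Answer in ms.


Lookup 1 (cold cache): local + root + TLD + auth = 10 + 60 + 50 + 30 = 150 ms
Lookups 2..5 (TLD NS cached -> skip root; new domain -> still ask TLD and auth): local + TLD + auth = 10 + 50 + 30 = 90 ms each
Remaining 4 lookups: 4 * 90 = 360 ms
Total = 150 + 360 = 510 ms

510


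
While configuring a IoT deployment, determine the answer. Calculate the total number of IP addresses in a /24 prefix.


Given: CIDR prefix /24
Host bits = 32 - 24 = 8
Total addresses = 2^8 = 256

256


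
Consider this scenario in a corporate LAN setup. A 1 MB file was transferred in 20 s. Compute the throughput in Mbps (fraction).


Given: file = 1 MB, time = 20 s
File in Mb = 1 * 8 = 8 Mb
Throughput = 8 / 20 Mbps
Throughput = 2/5 Mbps

2/5


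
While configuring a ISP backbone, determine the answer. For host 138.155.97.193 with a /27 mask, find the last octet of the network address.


Given: IP = 138.155.97.193, prefix = /27
Subnet mask = 255.255.255.224
Last octet of IP: 193
Last octet of mask: 224
Network last octet = 193 AND 224 = 192

192


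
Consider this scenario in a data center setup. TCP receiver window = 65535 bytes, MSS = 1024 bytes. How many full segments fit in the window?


Given: RWND = 65535 bytes, MSS = 1024 bytes
Full segments = floor(RWND / MSS)
Full segments = floor(65535 / 1024)
Full segments = floor(63.999) = 63

63


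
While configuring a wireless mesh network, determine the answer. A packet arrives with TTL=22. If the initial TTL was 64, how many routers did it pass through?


Given: initial TTL = 64, received TTL = 22
Hops = initial TTL - received TTL
Hops = 64 - 22 = 42

42


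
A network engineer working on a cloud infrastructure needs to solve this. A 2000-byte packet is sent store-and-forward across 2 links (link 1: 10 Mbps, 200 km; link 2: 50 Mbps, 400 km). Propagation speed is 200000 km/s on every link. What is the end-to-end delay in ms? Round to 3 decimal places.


Packet = 2000 bytes = 16000 bits. Store-and-forward: sum (t_trans + t_prop) per link.
Link 1: t_trans = 16000/(10*10^6) s = 1.6000 ms; t_prop = 200/200000 s = 1.0000 ms; subtotal = 2.6000 ms
Link 2: t_trans = 16000/(50*10^6) s = 0.3200 ms; t_prop = 400/200000 s = 2.0000 ms; subtotal = 2.3200 ms
End-to-end = 2.6000 + 2.3200 = 4.9200 ms -> 4.920 ms (3 dp)

4.920


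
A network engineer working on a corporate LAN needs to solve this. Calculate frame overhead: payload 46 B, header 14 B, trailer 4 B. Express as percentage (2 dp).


Given: payload = 46 B, header = 14 B, trailer = 4 B
Overhead bytes = header + trailer = 14 + 4 = 18
Total frame = payload + overhead = 46 + 18 = 64
Overhead % = 18 / 64 * 100 = 28.1250% -> 28.13% (2 dp)

28.13


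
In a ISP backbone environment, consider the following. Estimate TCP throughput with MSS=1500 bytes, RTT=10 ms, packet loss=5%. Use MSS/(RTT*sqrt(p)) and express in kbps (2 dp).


Given: MSS = 1500 bytes, RTT = 10 ms, loss = 5%
RTT in seconds = 10 / 1000 = 0.01
Loss rate = 5% = 0.05
sqrt(loss) = sqrt(0.05) = 0.223606797750
Throughput (bytes/s) = 1500 / (0.01 * 0.223606797750) = 670820.3932
Throughput (kbps) = 670820.3932 * 8 / 1000 = 5366.563146 -> 5366.56 kbps (2 dp)

5366.56


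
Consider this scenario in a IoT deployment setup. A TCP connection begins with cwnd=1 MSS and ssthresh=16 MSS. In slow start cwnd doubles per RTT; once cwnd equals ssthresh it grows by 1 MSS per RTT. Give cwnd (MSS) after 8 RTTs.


RTT 0: cwnd = 1 MSS (initial)
RTT 1: cwnd = 2 MSS (slow start, doubled)
RTT 2: cwnd = 4 MSS (slow start, doubled)
RTT 3: cwnd = 8 MSS (slow start, doubled)
RTT 4: cwnd = 16 MSS (slow start, doubled)
RTT 5: cwnd = 17 MSS (congestion avoidance, +1)
RTT 6: cwnd = 18 MSS (congestion avoidance, +1)
RTT 7: cwnd = 19 MSS (congestion avoidance, +1)
RTT 8: cwnd = 20 MSS (congestion avoidance, +1)

20


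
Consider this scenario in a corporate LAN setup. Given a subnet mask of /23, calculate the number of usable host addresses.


Given: subnet mask /23
Host bits = 32 - 23 = 9
Total addresses = 2^9 = 512
Usable hosts = 512 - 2 (network + broadcast) = 510

510


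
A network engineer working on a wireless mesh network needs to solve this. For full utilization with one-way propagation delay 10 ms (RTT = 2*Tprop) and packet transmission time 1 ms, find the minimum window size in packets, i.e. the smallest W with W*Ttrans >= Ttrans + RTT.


Given: Ttrans = 1 ms, RTT = 20 ms (= 2 * Tprop, Tprop = 10 ms)
Time until first ACK returns = Ttrans + RTT = 1 + 20 = 21 ms
Need W * Ttrans >= Ttrans + RTT  ->  W >= (Ttrans + RTT) / Ttrans
(Ttrans + RTT) / Ttrans = 21 / 1 = 21
W_min = ceil(21) = 21

21


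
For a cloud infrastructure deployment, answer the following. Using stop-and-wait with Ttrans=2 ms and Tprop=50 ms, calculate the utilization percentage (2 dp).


Given: Ttrans = 2 ms, Tprop = 50 ms
RTT = 2 * Tprop = 2 * 50 = 100 ms
U = Ttrans / (Ttrans + RTT)
U = 2 / (2 + 100)
U = 2 / 102 = 0.019608
U% = 1.96%

1.96


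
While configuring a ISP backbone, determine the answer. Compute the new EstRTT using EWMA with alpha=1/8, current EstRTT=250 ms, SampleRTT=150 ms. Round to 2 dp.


Given: EstRTT = 250 ms, SampleRTT = 150 ms, alpha = 1/8
New EstRTT = (1 - alpha) * EstRTT + alpha * SampleRTT
(7/8) * 250 = 218.75
(1/8) * 150 = 18.75
New EstRTT = 218.75 + 18.75 = 237.5 ms -> 237.50 ms (2 dp)

237.50


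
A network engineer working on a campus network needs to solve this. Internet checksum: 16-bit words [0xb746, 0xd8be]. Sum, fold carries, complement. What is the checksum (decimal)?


Given words: [0xb746, 0xd8be]
Step 1: Sum all words
Raw sum = 46918 + 55486 = 102404
Step 2: Fold carry: (36868 + 1) = 36869
One's complement = ~36869 & 0xFFFF = 28666

28666


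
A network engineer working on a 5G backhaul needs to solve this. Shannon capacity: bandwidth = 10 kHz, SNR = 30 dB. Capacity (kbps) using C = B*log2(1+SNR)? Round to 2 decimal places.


Given: B = 10 kHz, SNR = 30 dB
SNR linear = 10^(30/10) = 1000
1 + SNR = 1001
log2(1001) = 9.9672262588
C = 10 * 1000 * 9.9672262588 = 99672.2626 bps
C = 99.672263 kbps -> 99.67 kbps (2 dp)

99.67


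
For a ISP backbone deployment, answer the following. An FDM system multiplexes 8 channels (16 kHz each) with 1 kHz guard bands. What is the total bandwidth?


Given: 8 channels, 16 kHz each, guard = 1 kHz
Channel bandwidth = 8 * 16 = 128 kHz
Guard bands = 7 gaps * 1 kHz = 7 kHz
Total = 128 + 7 = 135 kHz

135


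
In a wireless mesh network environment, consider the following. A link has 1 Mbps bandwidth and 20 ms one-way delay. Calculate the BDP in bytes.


Given: bandwidth = 1 Mbps, delay = 20 ms
BDP in bits = 1 * 10^6 * 20 / 1000
BDP in bits = 20000
BDP in bytes = 20000 / 8 = 2500

2500


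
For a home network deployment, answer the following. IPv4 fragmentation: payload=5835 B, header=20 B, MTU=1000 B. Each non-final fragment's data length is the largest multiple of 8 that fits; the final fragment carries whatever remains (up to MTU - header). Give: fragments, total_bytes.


Max data per non-final fragment = floor((MTU - header)/8)*8 = floor((1000 - 20)/8)*8 = floor(980/8)*8 = 976 B
Final fragment needs no 8-byte alignment: it can carry up to MTU - header = 980 B
Non-final fragments needed = ceil((payload - 980) / 976) = ceil(4855/976) = ceil(4.9744) = 5
Number of fragments = 5 + 1 = 6
Fragment sizes (data): 5 * 976 B + 955 B (last, 955 <= 980 OK)
Total bytes sent = payload + n_frags * header = 5835 + 6*20 = 5835 + 120 = 5955 B

6, 5955


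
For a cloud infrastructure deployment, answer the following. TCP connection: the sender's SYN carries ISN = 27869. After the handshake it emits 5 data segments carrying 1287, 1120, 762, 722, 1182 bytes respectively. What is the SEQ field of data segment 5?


The SYN occupies sequence number ISN = 27869, so the first data byte is ISN + 1 = 27870.
SEQ of data segment i = (ISN + 1) + sum of payload sizes of segments 1..i-1.
Segment 1: SEQ = 27870, payload = 1287 bytes
Segment 2: SEQ = 29157, payload = 1120 bytes
Segment 3: SEQ = 30277, payload = 762 bytes
Segment 4: SEQ = 31039, payload = 722 bytes
Segment 5: SEQ = 31761, payload = 1182 bytes
SEQ of segment 5 = 27870 + 1287 + 1120 + 762 + 722 = 31761

31761


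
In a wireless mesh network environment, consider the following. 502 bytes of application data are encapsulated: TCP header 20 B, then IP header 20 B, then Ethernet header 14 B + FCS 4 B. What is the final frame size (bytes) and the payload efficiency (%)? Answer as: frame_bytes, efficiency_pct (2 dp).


TCP segment = 502 + 20 = 522 B
IP packet = 522 + 20 = 542 B
Ethernet frame = 542 + 14 + 4 = 560 B
Efficiency = app / frame = 502 / 560 = 0.896429 = 89.6429% -> 89.64% (2 dp)

560, 89.64


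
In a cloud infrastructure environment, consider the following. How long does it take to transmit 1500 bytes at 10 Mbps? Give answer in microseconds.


Given: packet = 1500 bytes, bandwidth = 10 Mbps
Packet in bits = 1500 * 8 = 12000 bits
Bandwidth = 10 * 10^6 = 10000000 bps
Time = 12000 / 10000000 seconds
Time in us = 12000 * 10^6 / 10000000 = 1200

1200


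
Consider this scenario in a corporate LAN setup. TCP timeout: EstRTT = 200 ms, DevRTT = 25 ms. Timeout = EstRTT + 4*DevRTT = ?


Given: EstRTT = 200 ms, DevRTT = 25 ms
Timeout = EstRTT + 4 * DevRTT
4 * DevRTT = 4 * 25 = 100
Timeout = 200 + 100 = 300 ms

300


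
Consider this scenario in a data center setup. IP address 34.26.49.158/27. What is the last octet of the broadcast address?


Given: IP = 34.26.49.158, prefix = /27
Host bits = 32 - 27 = 5
Network last octet = 158 AND mask = 128
Host part size = 2^5 - 1 = 31
Broadcast last octet = 128 OR 31 = 159

159


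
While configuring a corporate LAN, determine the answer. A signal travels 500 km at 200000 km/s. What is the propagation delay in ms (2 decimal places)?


Given: distance = 500 km, speed = 200000 km/s
Delay = distance / speed = 500 / 200000 seconds
Delay in ms = 500 * 1000 / 200000
Delay = 2.5000 ms
Rounded to 2 dp = 2.50 ms

2.50


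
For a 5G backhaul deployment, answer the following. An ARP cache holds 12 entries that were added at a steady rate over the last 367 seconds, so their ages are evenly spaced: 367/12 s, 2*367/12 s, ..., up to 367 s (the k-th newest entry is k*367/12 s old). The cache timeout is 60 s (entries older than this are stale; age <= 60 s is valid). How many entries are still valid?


Ages are k * 367/12 s for k = 1..12 (spacing = 30.5833 s).
Entry k is valid iff k * 367/12 <= 60 iff k <= 12 * 60 / 367 = 1.9619
n_valid = floor(1.9619) = 1
(n_stale = 12 - 1 = 11)

1


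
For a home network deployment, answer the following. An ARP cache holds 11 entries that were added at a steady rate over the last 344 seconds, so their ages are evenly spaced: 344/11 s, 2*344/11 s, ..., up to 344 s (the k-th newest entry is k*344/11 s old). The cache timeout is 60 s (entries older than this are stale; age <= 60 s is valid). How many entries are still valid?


Ages are k * 344/11 s for k = 1..11 (spacing = 31.2727 s).
Entry k is valid iff k * 344/11 <= 60 iff k <= 11 * 60 / 344 = 1.9186
n_valid = floor(1.9186) = 1
(n_stale = 11 - 1 = 10)

1


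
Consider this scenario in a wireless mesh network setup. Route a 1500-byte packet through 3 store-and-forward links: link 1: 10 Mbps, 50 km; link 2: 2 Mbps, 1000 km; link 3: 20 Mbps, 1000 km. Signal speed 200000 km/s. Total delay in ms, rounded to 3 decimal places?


Packet = 1500 bytes = 12000 bits. Store-and-forward: sum (t_trans + t_prop) per link.
Link 1: t_trans = 12000/(10*10^6) s = 1.2000 ms; t_prop = 50/200000 s = 0.2500 ms; subtotal = 1.4500 ms
Link 2: t_trans = 12000/(2*10^6) s = 6.0000 ms; t_prop = 1000/200000 s = 5.0000 ms; subtotal = 11.0000 ms
Link 3: t_trans = 12000/(20*10^6) s = 0.6000 ms; t_prop = 1000/200000 s = 5.0000 ms; subtotal = 5.6000 ms
End-to-end = 1.4500 + 11.0000 + 5.6000 = 18.0500 ms -> 18.050 ms (3 dp)

18.050


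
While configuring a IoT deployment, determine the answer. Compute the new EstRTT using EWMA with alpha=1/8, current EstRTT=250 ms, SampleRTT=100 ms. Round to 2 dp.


Given: EstRTT = 250 ms, SampleRTT = 100 ms, alpha = 1/8
New EstRTT = (1 - alpha) * EstRTT + alpha * SampleRTT
(7/8) * 250 = 218.75
(1/8) * 100 = 12.5
New EstRTT = 218.75 + 12.5 = 231.25 ms -> 231.25 ms (2 dp)

231.25


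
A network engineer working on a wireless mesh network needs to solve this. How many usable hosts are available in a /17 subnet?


Given: subnet mask /17
Host bits = 32 - 17 = 15
Total addresses = 2^15 = 32768
Usable hosts = 32768 - 2 (network + broadcast) = 32766

32766


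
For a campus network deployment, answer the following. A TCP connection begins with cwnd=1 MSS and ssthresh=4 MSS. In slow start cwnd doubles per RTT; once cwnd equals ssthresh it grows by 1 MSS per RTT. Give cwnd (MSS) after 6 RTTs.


RTT 0: cwnd = 1 MSS (initial)
RTT 1: cwnd = 2 MSS (slow start, doubled)
RTT 2: cwnd = 4 MSS (slow start, doubled)
RTT 3: cwnd = 5 MSS (congestion avoidance, +1)
RTT 4: cwnd = 6 MSS (congestion avoidance, +1)
RTT 5: cwnd = 7 MSS (congestion avoidance, +1)
RTT 6: cwnd = 8 MSS (congestion avoidance, +1)

8


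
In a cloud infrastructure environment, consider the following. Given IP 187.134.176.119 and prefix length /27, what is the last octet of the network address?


Given: IP = 187.134.176.119, prefix = /27
Subnet mask = 255.255.255.224
Last octet of IP: 119
Last octet of mask: 224
Network last octet = 119 AND 224 = 96

96


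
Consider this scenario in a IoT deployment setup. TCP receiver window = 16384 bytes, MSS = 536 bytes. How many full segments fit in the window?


Given: RWND = 16384 bytes, MSS = 536 bytes
Full segments = floor(RWND / MSS)
Full segments = floor(16384 / 536)
Full segments = floor(30.5672) = 30

30


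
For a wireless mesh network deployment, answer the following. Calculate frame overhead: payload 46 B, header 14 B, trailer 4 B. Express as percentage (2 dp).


Given: payload = 46 B, header = 14 B, trailer = 4 B
Overhead bytes = header + trailer = 14 + 4 = 18
Total frame = payload + overhead = 46 + 18 = 64
Overhead % = 18 / 64 * 100 = 28.1250% -> 28.13% (2 dp)

28.13


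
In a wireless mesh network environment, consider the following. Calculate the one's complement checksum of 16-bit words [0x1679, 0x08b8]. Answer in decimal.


Given words: [0x1679, 0x08b8]
Step 1: Sum all words
Raw sum = 5753 + 2232 = 7985
One's complement = ~7985 & 0xFFFF = 57550

57550


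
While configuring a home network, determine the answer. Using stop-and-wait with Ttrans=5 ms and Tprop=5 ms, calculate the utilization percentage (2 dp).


Given: Ttrans = 5 ms, Tprop = 5 ms
RTT = 2 * Tprop = 2 * 5 = 10 ms
U = Ttrans / (Ttrans + RTT)
U = 5 / (5 + 10)
U = 5 / 15 = 0.333333
U% = 33.33%

33.33


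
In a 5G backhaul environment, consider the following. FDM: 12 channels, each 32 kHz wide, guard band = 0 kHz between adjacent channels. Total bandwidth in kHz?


Given: 12 channels, 32 kHz each, guard = 0 kHz
Channel bandwidth = 12 * 32 = 384 kHz
Guard bands = 11 gaps * 0 kHz = 0 kHz
Total = 384 + 0 = 384 kHz

384


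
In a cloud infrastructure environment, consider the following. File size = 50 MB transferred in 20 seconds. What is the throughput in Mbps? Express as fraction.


Given: file = 50 MB, time = 20 s
File in Mb = 50 * 8 = 400 Mb
Throughput = 400 / 20 Mbps
Throughput = 20 Mbps

20


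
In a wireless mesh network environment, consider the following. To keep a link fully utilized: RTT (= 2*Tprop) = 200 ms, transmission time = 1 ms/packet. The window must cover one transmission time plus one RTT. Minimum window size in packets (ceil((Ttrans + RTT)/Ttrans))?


Given: Ttrans = 1 ms, RTT = 200 ms (= 2 * Tprop, Tprop = 100 ms)
Time until first ACK returns = Ttrans + RTT = 1 + 200 = 201 ms
Need W * Ttrans >= Ttrans + RTT  ->  W >= (Ttrans + RTT) / Ttrans
(Ttrans + RTT) / Ttrans = 201 / 1 = 201
W_min = ceil(201) = 201

201


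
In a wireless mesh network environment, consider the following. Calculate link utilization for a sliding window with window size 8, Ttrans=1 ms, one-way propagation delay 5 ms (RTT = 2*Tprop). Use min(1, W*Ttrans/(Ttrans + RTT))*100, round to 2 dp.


Given: W = 8, Ttrans = 1 ms, RTT = 10 ms (= 2 * Tprop, Tprop = 5 ms)
Cycle time = Ttrans + RTT = 1 + 10 = 11 ms (first packet sent until its ACK returns)
W * Ttrans = 8 * 1 = 8 ms of sending per cycle
W * Ttrans / (Ttrans + RTT) = 8 / 11 = 0.727273
U = min(1, 0.727273) = 0.727273
U% = 72.73%

72.73


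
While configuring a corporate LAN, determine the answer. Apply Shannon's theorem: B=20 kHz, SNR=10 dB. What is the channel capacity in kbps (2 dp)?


Given: B = 20 kHz, SNR = 10 dB
SNR linear = 10^(10/10) = 10
1 + SNR = 11
log2(11) = 3.4594316186
C = 20 * 1000 * 3.4594316186 = 69188.6324 bps
C = 69.188632 kbps -> 69.19 kbps (2 dp)

69.19


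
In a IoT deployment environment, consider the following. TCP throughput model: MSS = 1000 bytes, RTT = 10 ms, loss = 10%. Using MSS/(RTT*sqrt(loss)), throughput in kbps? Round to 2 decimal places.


Given: MSS = 1000 bytes, RTT = 10 ms, loss = 10%
RTT in seconds = 10 / 1000 = 0.01
Loss rate = 10% = 0.1
sqrt(loss) = sqrt(0.1) = 0.316227766017
Throughput (bytes/s) = 1000 / (0.01 * 0.316227766017) = 316227.7660
Throughput (kbps) = 316227.7660 * 8 / 1000 = 2529.822128 -> 2529.82 kbps (2 dp)

2529.82


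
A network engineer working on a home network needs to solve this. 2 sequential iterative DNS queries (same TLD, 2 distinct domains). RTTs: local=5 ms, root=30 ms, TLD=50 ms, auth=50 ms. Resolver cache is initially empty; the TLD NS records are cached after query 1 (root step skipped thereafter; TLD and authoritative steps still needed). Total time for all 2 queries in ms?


Lookup 1 (cold cache): local + root + TLD + auth = 5 + 30 + 50 + 50 = 135 ms
Lookups 2..2 (TLD NS cached -> skip root; new domain -> still ask TLD and auth): local + TLD + auth = 5 + 50 + 50 = 105 ms each
Remaining 1 lookups: 1 * 105 = 105 ms
Total = 135 + 105 = 240 ms

240


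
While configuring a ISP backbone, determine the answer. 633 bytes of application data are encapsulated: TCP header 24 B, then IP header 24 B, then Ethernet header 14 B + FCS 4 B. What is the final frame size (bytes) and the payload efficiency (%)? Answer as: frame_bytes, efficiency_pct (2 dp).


TCP segment = 633 + 24 = 657 B
IP packet = 657 + 24 = 681 B
Ethernet frame = 681 + 14 + 4 = 699 B
Efficiency = app / frame = 633 / 699 = 0.905579 = 90.5579% -> 90.56% (2 dp)

699, 90.56


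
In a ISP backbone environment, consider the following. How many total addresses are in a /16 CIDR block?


Given: CIDR prefix /16
Host bits = 32 - 16 = 16
Total addresses = 2^16 = 65536

65536


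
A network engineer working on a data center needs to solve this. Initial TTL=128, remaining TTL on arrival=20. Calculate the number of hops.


Given: initial TTL = 128, received TTL = 20
Hops = initial TTL - received TTL
Hops = 128 - 20 = 108

108


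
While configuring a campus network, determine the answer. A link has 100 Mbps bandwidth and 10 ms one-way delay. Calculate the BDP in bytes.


Given: bandwidth = 100 Mbps, delay = 10 ms
BDP in bits = 100 * 10^6 * 10 / 1000
BDP in bits = 1000000
BDP in bytes = 1000000 / 8 = 125000

125000


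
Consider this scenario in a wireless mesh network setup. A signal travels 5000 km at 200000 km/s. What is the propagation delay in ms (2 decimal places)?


Given: distance = 5000 km, speed = 200000 km/s
Delay = distance / speed = 5000 / 200000 seconds
Delay in ms = 5000 * 1000 / 200000
Delay = 25.0000 ms
Rounded to 2 dp = 25.00 ms

25.00


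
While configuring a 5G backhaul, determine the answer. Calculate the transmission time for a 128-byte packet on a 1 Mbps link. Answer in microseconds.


Given: packet = 128 bytes, bandwidth = 1 Mbps
Packet in bits = 128 * 8 = 1024 bits
Bandwidth = 1 * 10^6 = 1000000 bps
Time = 1024 / 1000000 seconds
Time in us = 1024 * 10^6 / 1000000 = 1024

1024


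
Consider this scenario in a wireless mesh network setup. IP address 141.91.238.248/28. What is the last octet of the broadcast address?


Given: IP = 141.91.238.248, prefix = /28
Host bits = 32 - 28 = 4
Network last octet = 248 AND mask = 240
Host part size = 2^4 - 1 = 15
Broadcast last octet = 240 OR 15 = 255

255


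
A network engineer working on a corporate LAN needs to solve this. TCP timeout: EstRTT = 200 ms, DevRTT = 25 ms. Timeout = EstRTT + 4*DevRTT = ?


Given: EstRTT = 200 ms, DevRTT = 25 ms
Timeout = EstRTT + 4 * DevRTT
4 * DevRTT = 4 * 25 = 100
Timeout = 200 + 100 = 300 ms

300


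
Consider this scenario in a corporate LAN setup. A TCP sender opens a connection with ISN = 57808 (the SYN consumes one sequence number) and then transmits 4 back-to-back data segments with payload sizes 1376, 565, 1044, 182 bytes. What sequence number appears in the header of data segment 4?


The SYN occupies sequence number ISN = 57808, so the first data byte is ISN + 1 = 57809.
SEQ of data segment i = (ISN + 1) + sum of payload sizes of segments 1..i-1.
Segment 1: SEQ = 57809, payload = 1376 bytes
Segment 2: SEQ = 59185, payload = 565 bytes
Segment 3: SEQ = 59750, payload = 1044 bytes
Segment 4: SEQ = 60794, payload = 182 bytes
SEQ of segment 4 = 57809 + 1376 + 565 + 1044 = 60794

60794


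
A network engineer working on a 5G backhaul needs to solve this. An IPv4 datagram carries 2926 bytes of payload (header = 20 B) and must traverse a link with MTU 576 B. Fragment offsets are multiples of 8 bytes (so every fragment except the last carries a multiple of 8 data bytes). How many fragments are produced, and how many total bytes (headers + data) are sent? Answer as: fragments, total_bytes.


Max data per non-final fragment = floor((MTU - header)/8)*8 = floor((576 - 20)/8)*8 = floor(556/8)*8 = 552 B
Final fragment needs no 8-byte alignment: it can carry up to MTU - header = 556 B
Non-final fragments needed = ceil((payload - 556) / 552) = ceil(2370/552) = ceil(4.2935) = 5
Number of fragments = 5 + 1 = 6
Fragment sizes (data): 5 * 552 B + 166 B (last, 166 <= 556 OK)
Total bytes sent = payload + n_frags * header = 2926 + 6*20 = 2926 + 120 = 3046 B

6, 3046


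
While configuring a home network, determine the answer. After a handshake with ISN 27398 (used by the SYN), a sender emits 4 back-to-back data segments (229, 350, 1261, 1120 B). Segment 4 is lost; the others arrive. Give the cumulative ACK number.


SYN uses sequence number 27398; first data byte = ISN + 1 = 27399.
Segment 1: SEQ = 27399, len = 229 B, covers [27399, 27627]
Segment 2: SEQ = 27628, len = 350 B, covers [27628, 27977]
Segment 3: SEQ = 27978, len = 1261 B, covers [27978, 29238]
Segment 4: SEQ = 29239, len = 1120 B, covers [29239, 30358] [LOST]
In-order data received: bytes [27399, 29238] (segments 1..3).
Segment 4 missing -> gap begins at byte 29239.
Cumulative ACK = next expected in-order byte = 27399 + 229 + 350 + 1261 = 29239

29239
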